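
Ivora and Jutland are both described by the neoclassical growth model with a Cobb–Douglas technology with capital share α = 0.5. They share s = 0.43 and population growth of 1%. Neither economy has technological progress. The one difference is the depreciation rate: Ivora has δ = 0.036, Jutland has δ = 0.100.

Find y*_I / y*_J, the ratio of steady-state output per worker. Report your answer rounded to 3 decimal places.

Steady-state y* = [s/(n + δ)]^(α/(1−α)), so the ratio is [ (s_I/(n + δ)_I) / (s_J/(n + δ)_J) ]^1.
s_I/(n + δ)_I = 0.43/0.046 = 9.3478; s_J/(n + δ)_J = 0.43/0.110 = 3.9091.
Ratio = (9.3478/3.9091)^1 = 2.3913^1 ≈ 2.3913

ratio ≈ 2.391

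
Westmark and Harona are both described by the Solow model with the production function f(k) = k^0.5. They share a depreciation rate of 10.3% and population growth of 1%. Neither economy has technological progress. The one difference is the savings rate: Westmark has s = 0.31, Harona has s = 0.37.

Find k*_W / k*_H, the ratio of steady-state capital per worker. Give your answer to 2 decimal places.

ratio ≈ 0.70

Steady-state k* = [s/(n + δ)]^(1/(1−α)), so the ratio is [ (s_W/(n + δ)_W) / (s_H/(n + δ)_H) ]^2.
s_W/(n + δ)_W = 0.31/0.113 = 2.7434; s_H/(n + δ)_H = 0.37/0.113 = 3.2743.
Ratio = (2.7434/3.2743)^2 = 0.8379^2 ≈ 0.7021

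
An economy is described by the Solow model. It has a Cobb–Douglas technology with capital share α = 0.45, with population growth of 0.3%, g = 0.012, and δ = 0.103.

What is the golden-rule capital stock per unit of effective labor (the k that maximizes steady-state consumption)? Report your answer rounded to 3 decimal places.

The golden rule sets f'(k) = n + g + δ, i.e. α·k^(α−1) = n + g + δ.
So k^(1−α) = α / (n + g + δ) = 0.45 / 0.118 = 3.8136.
k_gold = 3.8136^(1/0.55) ≈ 11.4018

k_gold ≈ 11.402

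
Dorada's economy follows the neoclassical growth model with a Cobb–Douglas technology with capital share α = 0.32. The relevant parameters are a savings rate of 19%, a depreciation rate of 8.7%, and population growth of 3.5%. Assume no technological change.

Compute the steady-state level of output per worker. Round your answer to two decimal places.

y* = 1.23

Steady state requires s·f(k) = (n + δ)·k, i.e. s·k^α = (n + δ)·k.
Rearranging, k^(1−α) = s / (n + δ).
k^0.68 = 0.19 / (0.035 + 0.087) = 0.19 / 0.122 = 1.5574
k* = 1.5574^(1/0.68) ≈ 1.9184
y* = (k*)^α = 1.9184^0.32 ≈ 1.2318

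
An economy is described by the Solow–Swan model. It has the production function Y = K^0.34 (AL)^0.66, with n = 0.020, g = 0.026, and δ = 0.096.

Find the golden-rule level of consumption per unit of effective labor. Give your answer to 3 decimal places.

At the golden rule, f'(k) = n + g + δ, so α·k^(α−1) = n + g + δ and k_gold = (α/(n + g + δ))^(1/(1−α)).
k_gold = (0.34/0.142)^(1/0.66) = 2.3944^1.5152 ≈ 3.7546
c_gold = f(k_gold) − (n + g + δ)·k_gold = 1.5680 − 0.142×3.7546 ≈ 1.0348

c_gold ≈ 1.035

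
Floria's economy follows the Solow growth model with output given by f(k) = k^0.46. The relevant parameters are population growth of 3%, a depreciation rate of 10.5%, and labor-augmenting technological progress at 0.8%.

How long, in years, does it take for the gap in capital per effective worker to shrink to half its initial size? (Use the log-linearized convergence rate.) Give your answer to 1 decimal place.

Near the steady state the convergence rate is λ = (1 − α)(n + g + δ).
λ = (1 − 0.46) × 0.143 = 0.54 × 0.143 = 0.07722
Half-life = ln 2 / λ = 0.6931 / 0.07722 ≈ 8.98 years

t_½ ≈ 9.0 years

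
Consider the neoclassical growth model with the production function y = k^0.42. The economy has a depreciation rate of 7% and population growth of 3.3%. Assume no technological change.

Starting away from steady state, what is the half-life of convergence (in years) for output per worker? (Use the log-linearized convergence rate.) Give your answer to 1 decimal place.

Near the steady state the convergence rate is λ = (1 − α)(n + δ).
λ = (1 − 0.42) × 0.103 = 0.58 × 0.103 = 0.05974
Half-life = ln 2 / λ = 0.6931 / 0.05974 ≈ 11.60 years

t_½ ≈ 11.6 years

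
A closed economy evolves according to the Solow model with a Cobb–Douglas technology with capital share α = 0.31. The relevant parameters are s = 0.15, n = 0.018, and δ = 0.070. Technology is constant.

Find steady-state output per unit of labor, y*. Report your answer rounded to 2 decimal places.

y* = 1.27

Steady state requires s·f(k) = (n + δ)·k, i.e. s·k^α = (n + δ)·k.
Rearranging, k^(1−α) = s / (n + δ).
k^0.69 = 0.15 / (0.018 + 0.070) = 0.15 / 0.088 = 1.7045
k* = 1.7045^(1/0.69) ≈ 2.1659
y* = (k*)^α = 2.1659^0.31 ≈ 1.2707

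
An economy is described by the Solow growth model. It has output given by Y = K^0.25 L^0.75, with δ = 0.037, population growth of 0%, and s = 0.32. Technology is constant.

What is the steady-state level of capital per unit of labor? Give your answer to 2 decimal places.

k* = 17.75

Steady state requires s·f(k) = (n + δ)·k, i.e. s·k^α = (n + δ)·k.
Rearranging, k^(1−α) = s / (n + δ).
k^0.75 = 0.32 / (0.000 + 0.037) = 0.32 / 0.037 = 8.6486
k* = 8.6486^(1/0.75) ≈ 17.7526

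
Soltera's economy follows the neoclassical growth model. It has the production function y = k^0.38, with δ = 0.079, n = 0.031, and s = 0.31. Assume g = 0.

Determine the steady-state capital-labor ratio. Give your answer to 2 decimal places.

Steady state requires s·f(k) = (n + δ)·k, i.e. s·k^α = (n + δ)·k.
Dividing both sides by k: k^(1−α) = s / (n + δ).
k^0.62 = 0.31 / (0.031 + 0.079) = 0.31 / 0.110 = 2.8182
k* = 2.8182^(1/0.62) ≈ 5.3182

k* = 5.32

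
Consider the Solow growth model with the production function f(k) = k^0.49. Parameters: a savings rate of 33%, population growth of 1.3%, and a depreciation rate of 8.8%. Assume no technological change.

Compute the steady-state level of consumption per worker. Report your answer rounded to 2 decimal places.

c* = 2.09

At the steady state, Δk = 0, so s·k^α = (n + δ)·k.
Dividing both sides by k: k^(1−α) = s / (n + δ).
k^0.51 = 0.33 / (0.013 + 0.088) = 0.33 / 0.101 = 3.2673
k* = 3.2673^(1/0.51) ≈ 10.1909
y* = (k*)^α = 10.1909^0.49 ≈ 3.1191
c* = (1 − s)·y* = (1 − 0.33) × 3.1191 ≈ 2.0898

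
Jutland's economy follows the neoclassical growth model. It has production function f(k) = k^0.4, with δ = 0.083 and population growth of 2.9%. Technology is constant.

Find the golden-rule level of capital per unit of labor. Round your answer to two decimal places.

k_gold ≈ 8.34

The golden rule sets f'(k) = n + δ, i.e. α·k^(α−1) = n + δ.
So k^(1−α) = α / (n + δ) = 0.4 / 0.112 = 3.5714.
k_gold = 3.5714^(1/0.6) ≈ 8.3444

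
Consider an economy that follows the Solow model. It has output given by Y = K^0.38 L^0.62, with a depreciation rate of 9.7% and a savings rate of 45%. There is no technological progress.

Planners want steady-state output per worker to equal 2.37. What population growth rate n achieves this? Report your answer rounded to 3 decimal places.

n ≈ 0.013

Steady state requires s·f(k) = (n + δ)·k, i.e. s·k^α = (n + δ)·k.
Since y* = [s/(n + δ)]^(α/(1−α)), we have s/(n + δ) = (y*)^((1−α)/α) = 2.37^1.6316 = 4.0873.
Therefore n + δ = s / 4.0873 = 0.45 / 4.0873 = 0.1101, so n = 0.1101 − 0.097 = 0.0131.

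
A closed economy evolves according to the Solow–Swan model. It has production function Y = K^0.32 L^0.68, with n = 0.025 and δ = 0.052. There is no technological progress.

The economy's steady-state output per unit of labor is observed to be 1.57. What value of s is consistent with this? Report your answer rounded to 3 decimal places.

s ≈ 0.201

Steady state requires s·f(k) = (n + δ)·k, i.e. s·k^α = (n + δ)·k.
Since y* = [s/(n + δ)]^(α/(1−α)), we have s/(n + δ) = (y*)^((1−α)/α) = 1.57^2.125 = 2.6079.
Therefore s = 2.6079 × (n + δ) = 2.6079 × 0.077 = 0.2008.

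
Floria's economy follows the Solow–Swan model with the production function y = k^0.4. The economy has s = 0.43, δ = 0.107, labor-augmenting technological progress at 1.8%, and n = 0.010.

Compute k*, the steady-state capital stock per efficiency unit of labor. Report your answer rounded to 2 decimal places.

k* ≈ 6.90

Steady state requires s·f(k) = (n + g + δ)·k, i.e. s·k^α = (n + g + δ)·k.
Rearranging, k^(1−α) = s / (n + g + δ).
k^0.6 = 0.43 / (0.010 + 0.018 + 0.107) = 0.43 / 0.135 = 3.1852
k* = 3.1852^(1/0.6) ≈ 6.8954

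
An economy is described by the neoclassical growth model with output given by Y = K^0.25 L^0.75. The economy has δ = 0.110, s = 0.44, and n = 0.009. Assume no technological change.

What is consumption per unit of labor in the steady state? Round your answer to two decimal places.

c* ≈ 0.87

Steady state requires s·f(k) = (n + δ)·k, i.e. s·k^α = (n + δ)·k.
Dividing both sides by k: k^(1−α) = s / (n + δ).
k^0.75 = 0.44 / (0.009 + 0.110) = 0.44 / 0.119 = 3.6975
k* = 3.6975^(1/0.75) ≈ 5.7176
y* = (k*)^α = 5.7176^0.25 ≈ 1.5463
c* = (1 − s)·y* = (1 − 0.44) × 1.5463 ≈ 0.8659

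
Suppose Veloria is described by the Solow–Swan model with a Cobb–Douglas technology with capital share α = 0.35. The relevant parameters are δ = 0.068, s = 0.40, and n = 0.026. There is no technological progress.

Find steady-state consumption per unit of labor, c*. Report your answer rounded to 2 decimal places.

Steady state requires s·f(k) = (n + δ)·k, i.e. s·k^α = (n + δ)·k.
Rearranging, k^(1−α) = s / (n + δ).
k^0.65 = 0.40 / (0.026 + 0.068) = 0.40 / 0.094 = 4.2553
k* = 4.2553^(1/0.65) ≈ 9.2808
y* = (k*)^α = 9.2808^0.35 ≈ 2.1810
c* = (1 − s)·y* = (1 − 0.40) × 2.1810 ≈ 1.3086

c* ≈ 1.31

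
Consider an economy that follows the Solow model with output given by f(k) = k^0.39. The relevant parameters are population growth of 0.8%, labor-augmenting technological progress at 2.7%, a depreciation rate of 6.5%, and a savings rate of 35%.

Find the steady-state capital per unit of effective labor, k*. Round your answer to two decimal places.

In steady state, investment equals break-even investment: s·k^α = (n + g + δ)·k.
Dividing both sides by k: k^(1−α) = s / (n + g + δ).
k^0.61 = 0.35 / (0.008 + 0.027 + 0.065) = 0.35 / 0.100 = 3.5000
k* = 3.5000^(1/0.61) ≈ 7.7968

k* = 7.80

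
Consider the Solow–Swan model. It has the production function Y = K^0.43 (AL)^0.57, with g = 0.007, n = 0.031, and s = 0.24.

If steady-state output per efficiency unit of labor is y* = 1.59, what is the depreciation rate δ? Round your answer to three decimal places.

At the steady state, Δk = 0, so s·k^α = (n + g + δ)·k.
Since y* = [s/(n + g + δ)]^(α/(1−α)), we have s/(n + g + δ) = (y*)^((1−α)/α) = 1.59^1.3256 = 1.8491.
Therefore n + g + δ = s / 1.8491 = 0.24 / 1.8491 = 0.1298, so δ = 0.1298 − 0.038 = 0.0918.

δ ≈ 0.092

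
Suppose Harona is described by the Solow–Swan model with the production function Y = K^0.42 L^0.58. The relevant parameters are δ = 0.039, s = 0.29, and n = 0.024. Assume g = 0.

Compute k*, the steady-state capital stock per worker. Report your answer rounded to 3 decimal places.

In steady state, investment equals break-even investment: s·k^α = (n + δ)·k.
Dividing both sides by k: k^(1−α) = s / (n + δ).
k^0.58 = 0.29 / (0.024 + 0.039) = 0.29 / 0.063 = 4.6032
k* = 4.6032^(1/0.58) ≈ 13.9061

k* ≈ 13.906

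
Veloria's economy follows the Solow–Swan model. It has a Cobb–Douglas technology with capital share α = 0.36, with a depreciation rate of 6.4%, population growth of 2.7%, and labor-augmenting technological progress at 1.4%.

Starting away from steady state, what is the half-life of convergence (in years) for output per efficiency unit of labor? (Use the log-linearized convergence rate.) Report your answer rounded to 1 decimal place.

Near the steady state the convergence rate is λ = (1 − α)(n + g + δ).
λ = (1 − 0.36) × 0.105 = 0.64 × 0.105 = 0.0672
Half-life = ln 2 / λ = 0.6931 / 0.0672 ≈ 10.31 years

about 10.3 years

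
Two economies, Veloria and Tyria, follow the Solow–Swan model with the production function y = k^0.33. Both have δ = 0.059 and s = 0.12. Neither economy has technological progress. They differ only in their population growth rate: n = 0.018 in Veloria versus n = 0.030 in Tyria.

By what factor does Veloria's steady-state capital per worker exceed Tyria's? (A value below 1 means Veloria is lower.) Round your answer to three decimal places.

Steady-state k* = [s/(n + δ)]^(1/(1−α)), so the ratio is [ (s_V/(n + δ)_V) / (s_T/(n + δ)_T) ]^1.4925.
s_V/(n + δ)_V = 0.12/0.077 = 1.5584; s_T/(n + δ)_T = 0.12/0.089 = 1.3483.
Ratio = (1.5584/1.3483)^1.4925 = 1.1558^1.4925 ≈ 1.2412

k*_V / k*_T ≈ 1.241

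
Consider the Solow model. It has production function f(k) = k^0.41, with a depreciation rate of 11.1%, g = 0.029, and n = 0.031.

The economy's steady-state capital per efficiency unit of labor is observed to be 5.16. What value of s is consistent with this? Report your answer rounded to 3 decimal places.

s ≈ 0.450

At the steady state, Δk = 0, so s·k^α = (n + g + δ)·k.
So s / (n + g + δ) = (k*)^(1−α) = 5.16^0.59 = 2.6331.
Therefore s = 2.6331 × (n + g + δ) = 2.6331 × 0.171 = 0.4503.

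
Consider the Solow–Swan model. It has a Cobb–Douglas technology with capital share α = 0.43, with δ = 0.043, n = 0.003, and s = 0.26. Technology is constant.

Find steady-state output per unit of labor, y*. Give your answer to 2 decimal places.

y* = 3.69

In steady state, investment equals break-even investment: s·k^α = (n + δ)·k.
Dividing both sides by k: k^(1−α) = s / (n + δ).
k^0.57 = 0.26 / (0.003 + 0.043) = 0.26 / 0.046 = 5.6522
k* = 5.6522^(1/0.57) ≈ 20.8776
y* = (k*)^α = 20.8776^0.43 ≈ 3.6937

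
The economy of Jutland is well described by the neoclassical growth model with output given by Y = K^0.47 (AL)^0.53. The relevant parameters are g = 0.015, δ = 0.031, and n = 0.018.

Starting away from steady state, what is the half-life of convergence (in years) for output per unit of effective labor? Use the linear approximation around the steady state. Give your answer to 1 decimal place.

half-life ≈ 20.4 years

Near the steady state the convergence rate is λ = (1 − α)(n + g + δ).
λ = (1 − 0.47) × 0.064 = 0.53 × 0.064 = 0.03392
Half-life = ln 2 / λ = 0.6931 / 0.03392 ≈ 20.43 years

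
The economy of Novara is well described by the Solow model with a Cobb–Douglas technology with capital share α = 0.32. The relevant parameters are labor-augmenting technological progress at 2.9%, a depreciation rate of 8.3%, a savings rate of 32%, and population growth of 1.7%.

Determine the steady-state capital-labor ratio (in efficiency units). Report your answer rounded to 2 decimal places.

k* ≈ 3.80

At the steady state, Δk = 0, so s·k^α = (n + g + δ)·k.
Dividing both sides by k: k^(1−α) = s / (n + g + δ).
k^0.68 = 0.32 / (0.017 + 0.029 + 0.083) = 0.32 / 0.129 = 2.4806
k* = 2.4806^(1/0.68) ≈ 3.8039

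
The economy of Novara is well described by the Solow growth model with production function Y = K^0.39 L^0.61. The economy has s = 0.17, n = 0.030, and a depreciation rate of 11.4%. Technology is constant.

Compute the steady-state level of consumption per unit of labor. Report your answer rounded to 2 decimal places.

c* = 0.92

At the steady state, Δk = 0, so s·k^α = (n + δ)·k.
Rearranging, k^(1−α) = s / (n + δ).
k^0.61 = 0.17 / (0.030 + 0.114) = 0.17 / 0.144 = 1.1806
k* = 1.1806^(1/0.61) ≈ 1.3128
y* = (k*)^α = 1.3128^0.39 ≈ 1.1120
c* = (1 − s)·y* = (1 − 0.17) × 1.1120 ≈ 0.9230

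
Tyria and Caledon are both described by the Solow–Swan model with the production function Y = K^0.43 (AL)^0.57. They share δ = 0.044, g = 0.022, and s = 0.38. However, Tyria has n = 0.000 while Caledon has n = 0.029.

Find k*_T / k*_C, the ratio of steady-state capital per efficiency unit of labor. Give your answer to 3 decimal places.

Steady-state k* = [s/(n + g + δ)]^(1/(1−α)), so the ratio is [ (s_T/(n + g + δ)_T) / (s_C/(n + g + δ)_C) ]^1.7544.
s_T/(n + g + δ)_T = 0.38/0.066 = 5.7576; s_C/(n + g + δ)_C = 0.38/0.095 = 4.0000.
Ratio = (5.7576/4.0000)^1.7544 = 1.4394^1.7544 ≈ 1.8946

ratio ≈ 1.895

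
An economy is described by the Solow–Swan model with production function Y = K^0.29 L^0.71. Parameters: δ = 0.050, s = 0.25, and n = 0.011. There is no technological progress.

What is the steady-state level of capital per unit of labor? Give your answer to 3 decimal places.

k* ≈ 7.292

In steady state, investment equals break-even investment: s·k^α = (n + δ)·k.
Rearranging, k^(1−α) = s / (n + δ).
k^0.71 = 0.25 / (0.011 + 0.050) = 0.25 / 0.061 = 4.0984
k* = 4.0984^(1/0.71) ≈ 7.2918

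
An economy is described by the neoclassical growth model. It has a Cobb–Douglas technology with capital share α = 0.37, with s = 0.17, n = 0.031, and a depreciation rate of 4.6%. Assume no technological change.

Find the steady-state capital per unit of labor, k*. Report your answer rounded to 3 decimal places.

k* = 3.515

In steady state, investment equals break-even investment: s·k^α = (n + δ)·k.
Rearranging, k^(1−α) = s / (n + δ).
k^0.63 = 0.17 / (0.031 + 0.046) = 0.17 / 0.077 = 2.2078
k* = 2.2078^(1/0.63) ≈ 3.5153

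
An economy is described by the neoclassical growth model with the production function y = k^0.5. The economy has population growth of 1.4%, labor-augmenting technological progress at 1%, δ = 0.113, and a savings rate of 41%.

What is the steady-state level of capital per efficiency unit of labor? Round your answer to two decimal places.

k* = 8.96

In steady state, investment equals break-even investment: s·k^α = (n + g + δ)·k.
Dividing both sides by k: k^(1−α) = s / (n + g + δ).
k^0.5 = 0.41 / (0.014 + 0.010 + 0.113) = 0.41 / 0.137 = 2.9927
k* = 2.9927^(1/0.5) ≈ 8.9563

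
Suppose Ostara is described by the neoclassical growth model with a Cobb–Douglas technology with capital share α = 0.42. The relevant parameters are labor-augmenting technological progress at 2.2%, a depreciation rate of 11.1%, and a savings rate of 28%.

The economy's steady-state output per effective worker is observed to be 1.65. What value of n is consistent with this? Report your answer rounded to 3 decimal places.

In steady state, investment equals break-even investment: s·k^α = (n + g + δ)·k.
Since y* = [s/(n + g + δ)]^(α/(1−α)), we have s/(n + g + δ) = (y*)^((1−α)/α) = 1.65^1.381 = 1.9968.
Therefore n + g + δ = s / 1.9968 = 0.28 / 1.9968 = 0.1402, so n = 0.1402 − 0.133 = 0.0072.

n ≈ 0.007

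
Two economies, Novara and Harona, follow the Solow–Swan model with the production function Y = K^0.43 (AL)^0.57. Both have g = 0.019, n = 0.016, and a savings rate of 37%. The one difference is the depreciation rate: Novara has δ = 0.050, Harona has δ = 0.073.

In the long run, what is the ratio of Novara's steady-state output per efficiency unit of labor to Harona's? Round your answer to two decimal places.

Steady-state y* = [s/(n + g + δ)]^(α/(1−α)), so the ratio is [ (s_N/(n + g + δ)_N) / (s_H/(n + g + δ)_H) ]^0.7544.
s_N/(n + g + δ)_N = 0.37/0.085 = 4.3529; s_H/(n + g + δ)_H = 0.37/0.108 = 3.4259.
Ratio = (4.3529/3.4259)^0.7544 = 1.2706^0.7544 ≈ 1.1980

y*_N / y*_H ≈ 1.20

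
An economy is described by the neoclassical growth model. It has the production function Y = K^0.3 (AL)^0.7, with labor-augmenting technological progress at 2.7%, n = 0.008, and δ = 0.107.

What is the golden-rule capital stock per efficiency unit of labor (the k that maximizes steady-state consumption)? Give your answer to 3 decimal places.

The golden rule sets f'(k) = n + g + δ, i.e. α·k^(α−1) = n + g + δ.
So k^(1−α) = α / (n + g + δ) = 0.3 / 0.142 = 2.1127.
k_gold = 2.1127^(1/0.7) ≈ 2.9111

k_gold ≈ 2.911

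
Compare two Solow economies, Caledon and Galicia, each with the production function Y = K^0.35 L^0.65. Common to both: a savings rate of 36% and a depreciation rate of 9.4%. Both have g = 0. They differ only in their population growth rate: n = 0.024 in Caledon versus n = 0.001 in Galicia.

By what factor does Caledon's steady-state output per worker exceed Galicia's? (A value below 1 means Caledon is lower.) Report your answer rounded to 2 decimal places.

Steady-state y* = [s/(n + δ)]^(α/(1−α)), so the ratio is [ (s_C/(n + δ)_C) / (s_G/(n + δ)_G) ]^0.5385.
s_C/(n + δ)_C = 0.36/0.118 = 3.0508; s_G/(n + δ)_G = 0.36/0.095 = 3.7895.
Ratio = (3.0508/3.7895)^0.5385 = 0.8051^0.5385 ≈ 0.8898

ratio ≈ 0.89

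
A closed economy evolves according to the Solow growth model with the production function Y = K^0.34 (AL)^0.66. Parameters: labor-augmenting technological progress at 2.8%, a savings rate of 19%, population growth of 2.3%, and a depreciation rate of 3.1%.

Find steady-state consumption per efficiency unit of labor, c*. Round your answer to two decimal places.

c* = 1.25

In steady state, investment equals break-even investment: s·k^α = (n + g + δ)·k.
Rearranging, k^(1−α) = s / (n + g + δ).
k^0.66 = 0.19 / (0.023 + 0.028 + 0.031) = 0.19 / 0.082 = 2.3171
k* = 2.3171^(1/0.66) ≈ 3.5723
y* = (k*)^α = 3.5723^0.34 ≈ 1.5417
c* = (1 − s)·y* = (1 − 0.19) × 1.5417 ≈ 1.2488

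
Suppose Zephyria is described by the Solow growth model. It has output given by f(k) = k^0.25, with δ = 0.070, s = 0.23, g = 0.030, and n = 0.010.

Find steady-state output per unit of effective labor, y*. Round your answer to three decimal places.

At the steady state, Δk = 0, so s·k^α = (n + g + δ)·k.
Dividing both sides by k: k^(1−α) = s / (n + g + δ).
k^0.75 = 0.23 / (0.010 + 0.030 + 0.070) = 0.23 / 0.110 = 2.0909
k* = 2.0909^(1/0.75) ≈ 2.6737
y* = (k*)^α = 2.6737^0.25 ≈ 1.2787

y* = 1.279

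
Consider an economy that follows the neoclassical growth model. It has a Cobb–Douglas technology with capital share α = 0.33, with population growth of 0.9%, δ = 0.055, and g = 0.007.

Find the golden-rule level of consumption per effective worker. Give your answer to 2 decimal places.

c_gold ≈ 1.43

At the golden rule, f'(k) = n + g + δ, so α·k^(α−1) = n + g + δ and k_gold = (α/(n + g + δ))^(1/(1−α)).
k_gold = (0.33/0.071)^(1/0.67) = 4.6479^1.4925 ≈ 9.9056
c_gold = f(k_gold) − (n + g + δ)·k_gold = 2.1313 − 0.071×9.9056 ≈ 1.4280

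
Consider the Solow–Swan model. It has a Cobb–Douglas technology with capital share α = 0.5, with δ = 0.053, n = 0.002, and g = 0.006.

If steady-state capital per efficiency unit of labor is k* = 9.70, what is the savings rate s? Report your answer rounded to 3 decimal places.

s ≈ 0.190

Steady state requires s·f(k) = (n + g + δ)·k, i.e. s·k^α = (n + g + δ)·k.
So s / (n + g + δ) = (k*)^(1−α) = 9.70^0.5 = 3.1145.
Therefore s = 3.1145 × (n + g + δ) = 3.1145 × 0.061 = 0.1900.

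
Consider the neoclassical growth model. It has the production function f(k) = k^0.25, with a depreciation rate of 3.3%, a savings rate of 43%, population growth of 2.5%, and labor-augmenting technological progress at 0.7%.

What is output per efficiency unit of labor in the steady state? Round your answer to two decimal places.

y* ≈ 1.88

In steady state, investment equals break-even investment: s·k^α = (n + g + δ)·k.
Rearranging, k^(1−α) = s / (n + g + δ).
k^0.75 = 0.43 / (0.025 + 0.007 + 0.033) = 0.43 / 0.065 = 6.6154
k* = 6.6154^(1/0.75) ≈ 12.4187
y* = (k*)^α = 12.4187^0.25 ≈ 1.8772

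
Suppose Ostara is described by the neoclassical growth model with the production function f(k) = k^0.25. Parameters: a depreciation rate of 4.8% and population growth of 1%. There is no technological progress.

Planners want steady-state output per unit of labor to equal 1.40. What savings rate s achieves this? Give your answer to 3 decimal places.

At the steady state, Δk = 0, so s·k^α = (n + δ)·k.
Since y* = [s/(n + δ)]^(α/(1−α)), we have s/(n + δ) = (y*)^((1−α)/α) = 1.40^3 = 2.7440.
Therefore s = 2.7440 × (n + δ) = 2.7440 × 0.058 = 0.1592.

s ≈ 0.159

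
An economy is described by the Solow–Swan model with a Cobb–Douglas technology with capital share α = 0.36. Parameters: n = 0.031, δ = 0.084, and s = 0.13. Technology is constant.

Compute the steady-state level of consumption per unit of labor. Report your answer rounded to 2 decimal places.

Steady state requires s·f(k) = (n + δ)·k, i.e. s·k^α = (n + δ)·k.
Rearranging, k^(1−α) = s / (n + δ).
k^0.64 = 0.13 / (0.031 + 0.084) = 0.13 / 0.115 = 1.1304
k* = 1.1304^(1/0.64) ≈ 1.2111
y* = (k*)^α = 1.2111^0.36 ≈ 1.0714
c* = (1 − s)·y* = (1 − 0.13) × 1.0714 ≈ 0.9321

c* = 0.93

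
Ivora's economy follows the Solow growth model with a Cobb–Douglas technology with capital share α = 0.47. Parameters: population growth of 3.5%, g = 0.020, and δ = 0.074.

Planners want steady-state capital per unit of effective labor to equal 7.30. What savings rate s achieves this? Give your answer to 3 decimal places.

Steady state requires s·f(k) = (n + g + δ)·k, i.e. s·k^α = (n + g + δ)·k.
So s / (n + g + δ) = (k*)^(1−α) = 7.30^0.53 = 2.8679.
Therefore s = 2.8679 × (n + g + δ) = 2.8679 × 0.129 = 0.3700.

s ≈ 0.370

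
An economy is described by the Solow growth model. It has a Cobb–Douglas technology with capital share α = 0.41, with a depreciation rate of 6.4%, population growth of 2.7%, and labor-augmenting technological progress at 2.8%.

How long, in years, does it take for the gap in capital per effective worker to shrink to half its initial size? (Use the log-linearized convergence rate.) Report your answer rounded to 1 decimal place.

t_½ ≈ 9.9 years

Near the steady state the convergence rate is λ = (1 − α)(n + g + δ).
λ = (1 − 0.41) × 0.119 = 0.59 × 0.119 = 0.07021
Half-life = ln 2 / λ = 0.6931 / 0.07021 ≈ 9.87 years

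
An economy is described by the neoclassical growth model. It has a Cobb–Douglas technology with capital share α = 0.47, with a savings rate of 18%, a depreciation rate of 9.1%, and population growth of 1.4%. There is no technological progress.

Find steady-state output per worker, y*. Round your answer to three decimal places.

y* = 1.613

At the steady state, Δk = 0, so s·k^α = (n + δ)·k.
Rearranging, k^(1−α) = s / (n + δ).
k^0.53 = 0.18 / (0.014 + 0.091) = 0.18 / 0.105 = 1.7143
k* = 1.7143^(1/0.53) ≈ 2.7649
y* = (k*)^α = 2.7649^0.47 ≈ 1.6128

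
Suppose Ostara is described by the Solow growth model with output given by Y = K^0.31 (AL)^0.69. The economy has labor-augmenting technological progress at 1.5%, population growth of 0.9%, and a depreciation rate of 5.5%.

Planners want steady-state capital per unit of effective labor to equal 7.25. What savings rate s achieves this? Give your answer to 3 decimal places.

s ≈ 0.310

Steady state requires s·f(k) = (n + g + δ)·k, i.e. s·k^α = (n + g + δ)·k.
So s / (n + g + δ) = (k*)^(1−α) = 7.25^0.69 = 3.9231.
Therefore s = 3.9231 × (n + g + δ) = 3.9231 × 0.079 = 0.3099.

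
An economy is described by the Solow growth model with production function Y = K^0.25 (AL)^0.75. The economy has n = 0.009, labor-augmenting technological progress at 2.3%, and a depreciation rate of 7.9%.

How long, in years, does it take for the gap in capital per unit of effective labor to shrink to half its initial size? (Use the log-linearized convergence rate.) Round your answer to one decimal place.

Near the steady state the convergence rate is λ = (1 − α)(n + g + δ).
λ = (1 − 0.25) × 0.111 = 0.75 × 0.111 = 0.08325
Half-life = ln 2 / λ = 0.6931 / 0.08325 ≈ 8.33 years

about 8.3 years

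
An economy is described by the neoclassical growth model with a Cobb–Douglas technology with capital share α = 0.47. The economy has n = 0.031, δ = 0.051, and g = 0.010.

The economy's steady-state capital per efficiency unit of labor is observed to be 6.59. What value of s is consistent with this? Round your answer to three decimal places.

s ≈ 0.250

Steady state requires s·f(k) = (n + g + δ)·k, i.e. s·k^α = (n + g + δ)·k.
So s / (n + g + δ) = (k*)^(1−α) = 6.59^0.53 = 2.7165.
Therefore s = 2.7165 × (n + g + δ) = 2.7165 × 0.092 = 0.2499.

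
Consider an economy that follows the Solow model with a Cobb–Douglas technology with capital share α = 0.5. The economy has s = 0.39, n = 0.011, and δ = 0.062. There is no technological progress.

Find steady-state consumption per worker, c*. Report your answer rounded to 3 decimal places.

c* = 3.259

At the steady state, Δk = 0, so s·k^α = (n + δ)·k.
Dividing both sides by k: k^(1−α) = s / (n + δ).
k^0.5 = 0.39 / (0.011 + 0.062) = 0.39 / 0.073 = 5.3425
k* = 5.3425^(1/0.5) ≈ 28.5423
y* = (k*)^α = 28.5423^0.5 ≈ 5.3425
c* = (1 − s)·y* = (1 − 0.39) × 5.3425 ≈ 3.2589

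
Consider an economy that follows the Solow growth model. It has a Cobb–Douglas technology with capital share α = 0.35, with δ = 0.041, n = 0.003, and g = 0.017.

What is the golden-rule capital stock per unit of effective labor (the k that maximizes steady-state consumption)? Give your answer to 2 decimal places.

The golden rule sets f'(k) = n + g + δ, i.e. α·k^(α−1) = n + g + δ.
So k^(1−α) = α / (n + g + δ) = 0.35 / 0.061 = 5.7377.
k_gold = 5.7377^(1/0.65) ≈ 14.6990

k_gold ≈ 14.70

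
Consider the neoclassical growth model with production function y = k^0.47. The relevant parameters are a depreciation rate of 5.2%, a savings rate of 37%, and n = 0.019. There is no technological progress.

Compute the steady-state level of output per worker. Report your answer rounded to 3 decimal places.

y* = 4.323

At the steady state, Δk = 0, so s·k^α = (n + δ)·k.
Rearranging, k^(1−α) = s / (n + δ).
k^0.53 = 0.37 / (0.019 + 0.052) = 0.37 / 0.071 = 5.2113
k* = 5.2113^(1/0.53) ≈ 22.5283
y* = (k*)^α = 22.5283^0.47 ≈ 4.3230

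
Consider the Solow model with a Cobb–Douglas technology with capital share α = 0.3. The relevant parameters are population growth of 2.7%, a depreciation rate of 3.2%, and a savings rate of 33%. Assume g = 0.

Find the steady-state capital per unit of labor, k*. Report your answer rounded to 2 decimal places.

k* ≈ 11.70

Steady state requires s·f(k) = (n + δ)·k, i.e. s·k^α = (n + δ)·k.
Rearranging, k^(1−α) = s / (n + δ).
k^0.7 = 0.33 / (0.027 + 0.032) = 0.33 / 0.059 = 5.5932
k* = 5.5932^(1/0.7) ≈ 11.6973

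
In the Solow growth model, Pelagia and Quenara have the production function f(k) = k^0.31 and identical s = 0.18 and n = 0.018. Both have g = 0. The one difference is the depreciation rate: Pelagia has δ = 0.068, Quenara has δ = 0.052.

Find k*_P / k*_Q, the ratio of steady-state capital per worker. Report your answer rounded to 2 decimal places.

Steady-state k* = [s/(n + δ)]^(1/(1−α)), so the ratio is [ (s_P/(n + δ)_P) / (s_Q/(n + δ)_Q) ]^1.4493.
s_P/(n + δ)_P = 0.18/0.086 = 2.0930; s_Q/(n + δ)_Q = 0.18/0.070 = 2.5714.
Ratio = (2.0930/2.5714)^1.4493 = 0.8140^1.4493 ≈ 0.7421

k*_P / k*_Q ≈ 0.74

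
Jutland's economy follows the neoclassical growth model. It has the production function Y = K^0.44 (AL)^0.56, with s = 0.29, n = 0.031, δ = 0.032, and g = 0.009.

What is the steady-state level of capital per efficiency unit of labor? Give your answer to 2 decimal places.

k* ≈ 12.04

In steady state, investment equals break-even investment: s·k^α = (n + g + δ)·k.
Dividing both sides by k: k^(1−α) = s / (n + g + δ).
k^0.56 = 0.29 / (0.031 + 0.009 + 0.032) = 0.29 / 0.072 = 4.0278
k* = 4.0278^(1/0.56) ≈ 12.0359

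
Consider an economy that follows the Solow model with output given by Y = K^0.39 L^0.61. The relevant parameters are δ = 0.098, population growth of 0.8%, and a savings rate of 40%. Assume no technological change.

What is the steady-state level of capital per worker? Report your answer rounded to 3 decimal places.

In steady state, investment equals break-even investment: s·k^α = (n + δ)·k.
Dividing both sides by k: k^(1−α) = s / (n + δ).
k^0.61 = 0.40 / (0.008 + 0.098) = 0.40 / 0.106 = 3.7736
k* = 3.7736^(1/0.61) ≈ 8.8207

k* ≈ 8.821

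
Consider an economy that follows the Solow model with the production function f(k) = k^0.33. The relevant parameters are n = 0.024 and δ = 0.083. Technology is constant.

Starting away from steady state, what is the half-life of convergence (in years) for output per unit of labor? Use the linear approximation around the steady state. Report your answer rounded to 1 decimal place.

Near the steady state the convergence rate is λ = (1 − α)(n + δ).
λ = (1 − 0.33) × 0.107 = 0.67 × 0.107 = 0.07169
Half-life = ln 2 / λ = 0.6931 / 0.07169 ≈ 9.67 years

about 9.7 years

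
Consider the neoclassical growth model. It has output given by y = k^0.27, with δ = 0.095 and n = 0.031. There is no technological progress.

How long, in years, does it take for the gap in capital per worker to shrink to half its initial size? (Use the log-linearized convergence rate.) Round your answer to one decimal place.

Near the steady state the convergence rate is λ = (1 − α)(n + δ).
λ = (1 − 0.27) × 0.126 = 0.73 × 0.126 = 0.09198
Half-life = ln 2 / λ = 0.6931 / 0.09198 ≈ 7.54 years

about 7.5 years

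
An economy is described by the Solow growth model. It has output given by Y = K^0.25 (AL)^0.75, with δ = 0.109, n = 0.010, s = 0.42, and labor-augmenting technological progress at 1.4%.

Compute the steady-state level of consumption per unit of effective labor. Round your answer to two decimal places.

c* = 0.85

Steady state requires s·f(k) = (n + g + δ)·k, i.e. s·k^α = (n + g + δ)·k.
Rearranging, k^(1−α) = s / (n + g + δ).
k^0.75 = 0.42 / (0.010 + 0.014 + 0.109) = 0.42 / 0.133 = 3.1579
k* = 3.1579^(1/0.75) ≈ 4.6330
y* = (k*)^α = 4.6330^0.25 ≈ 1.4671
c* = (1 − s)·y* = (1 − 0.42) × 1.4671 ≈ 0.8509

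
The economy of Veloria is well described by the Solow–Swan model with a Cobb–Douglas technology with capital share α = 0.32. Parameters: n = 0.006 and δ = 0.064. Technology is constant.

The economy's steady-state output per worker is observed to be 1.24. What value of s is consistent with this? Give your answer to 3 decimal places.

s ≈ 0.111

In steady state, investment equals break-even investment: s·k^α = (n + δ)·k.
Since y* = [s/(n + δ)]^(α/(1−α)), we have s/(n + δ) = (y*)^((1−α)/α) = 1.24^2.125 = 1.5795.
Therefore s = 1.5795 × (n + δ) = 1.5795 × 0.070 = 0.1106.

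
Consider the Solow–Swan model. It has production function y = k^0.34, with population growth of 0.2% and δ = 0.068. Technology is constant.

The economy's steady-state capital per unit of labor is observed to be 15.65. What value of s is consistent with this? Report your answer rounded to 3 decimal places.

In steady state, investment equals break-even investment: s·k^α = (n + δ)·k.
So s / (n + δ) = (k*)^(1−α) = 15.65^0.66 = 6.1430.
Therefore s = 6.1430 × (n + δ) = 6.1430 × 0.070 = 0.4300.

s ≈ 0.430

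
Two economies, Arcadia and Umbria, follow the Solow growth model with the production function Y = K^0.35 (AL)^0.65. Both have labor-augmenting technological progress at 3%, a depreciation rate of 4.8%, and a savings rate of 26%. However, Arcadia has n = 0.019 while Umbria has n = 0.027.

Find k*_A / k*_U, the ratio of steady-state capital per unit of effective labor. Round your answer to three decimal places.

Steady-state k* = [s/(n + g + δ)]^(1/(1−α)), so the ratio is [ (s_A/(n + g + δ)_A) / (s_U/(n + g + δ)_U) ]^1.5385.
s_A/(n + g + δ)_A = 0.26/0.097 = 2.6804; s_U/(n + g + δ)_U = 0.26/0.105 = 2.4762.
Ratio = (2.6804/2.4762)^1.5385 = 1.0825^1.5385 ≈ 1.1297

ratio ≈ 1.130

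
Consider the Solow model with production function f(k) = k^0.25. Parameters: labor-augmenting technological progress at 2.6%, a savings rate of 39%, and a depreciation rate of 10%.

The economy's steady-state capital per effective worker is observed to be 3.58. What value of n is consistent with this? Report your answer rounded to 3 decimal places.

n ≈ 0.024

In steady state, investment equals break-even investment: s·k^α = (n + g + δ)·k.
So s / (n + g + δ) = (k*)^(1−α) = 3.58^0.75 = 2.6026.
Therefore n + g + δ = s / 2.6026 = 0.39 / 2.6026 = 0.1499, so n = 0.1499 − 0.126 = 0.0239.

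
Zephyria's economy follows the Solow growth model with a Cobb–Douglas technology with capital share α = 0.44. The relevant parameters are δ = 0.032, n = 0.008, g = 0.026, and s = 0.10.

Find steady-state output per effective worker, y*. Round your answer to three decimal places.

y* = 1.386

Steady state requires s·f(k) = (n + g + δ)·k, i.e. s·k^α = (n + g + δ)·k.
Rearranging, k^(1−α) = s / (n + g + δ).
k^0.56 = 0.10 / (0.008 + 0.026 + 0.032) = 0.10 / 0.066 = 1.5152
k* = 1.5152^(1/0.56) ≈ 2.1002
y* = (k*)^α = 2.1002^0.44 ≈ 1.3861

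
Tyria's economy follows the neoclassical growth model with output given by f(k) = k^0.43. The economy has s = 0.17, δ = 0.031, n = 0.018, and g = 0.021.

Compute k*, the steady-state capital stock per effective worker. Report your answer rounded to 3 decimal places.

In steady state, investment equals break-even investment: s·k^α = (n + g + δ)·k.
Dividing both sides by k: k^(1−α) = s / (n + g + δ).
k^0.57 = 0.17 / (0.018 + 0.021 + 0.031) = 0.17 / 0.070 = 2.4286
k* = 2.4286^(1/0.57) ≈ 4.7431

k* = 4.743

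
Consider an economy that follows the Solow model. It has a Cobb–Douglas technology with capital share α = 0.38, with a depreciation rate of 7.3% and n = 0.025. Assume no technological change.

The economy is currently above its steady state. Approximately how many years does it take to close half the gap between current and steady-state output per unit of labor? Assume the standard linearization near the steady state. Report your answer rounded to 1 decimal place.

half-life ≈ 11.4 years

Near the steady state the convergence rate is λ = (1 − α)(n + δ).
λ = (1 − 0.38) × 0.098 = 0.62 × 0.098 = 0.06076
Half-life = ln 2 / λ = 0.6931 / 0.06076 ≈ 11.41 years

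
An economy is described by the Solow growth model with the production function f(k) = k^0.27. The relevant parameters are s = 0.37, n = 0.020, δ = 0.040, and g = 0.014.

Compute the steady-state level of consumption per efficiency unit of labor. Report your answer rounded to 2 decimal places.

Steady state requires s·f(k) = (n + g + δ)·k, i.e. s·k^α = (n + g + δ)·k.
Rearranging, k^(1−α) = s / (n + g + δ).
k^0.73 = 0.37 / (0.020 + 0.014 + 0.040) = 0.37 / 0.074 = 5.0000
k* = 5.0000^(1/0.73) ≈ 9.0676
y* = (k*)^α = 9.0676^0.27 ≈ 1.8135
c* = (1 − s)·y* = (1 − 0.37) × 1.8135 ≈ 1.1425

c* = 1.14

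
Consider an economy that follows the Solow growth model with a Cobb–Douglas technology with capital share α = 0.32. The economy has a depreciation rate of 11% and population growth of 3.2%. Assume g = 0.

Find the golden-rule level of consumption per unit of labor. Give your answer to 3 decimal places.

At the golden rule, f'(k) = n + δ, so α·k^(α−1) = n + δ and k_gold = (α/(n + δ))^(1/(1−α)).
k_gold = (0.32/0.142)^(1/0.68) = 2.2535^1.4706 ≈ 3.3030
c_gold = f(k_gold) − (n + δ)·k_gold = 1.4657 − 0.142×3.3030 ≈ 0.9967

c_gold ≈ 0.997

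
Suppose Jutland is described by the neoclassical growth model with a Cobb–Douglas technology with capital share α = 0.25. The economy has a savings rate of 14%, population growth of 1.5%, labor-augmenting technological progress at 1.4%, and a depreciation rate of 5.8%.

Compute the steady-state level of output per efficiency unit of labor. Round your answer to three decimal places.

y* = 1.172

At the steady state, Δk = 0, so s·k^α = (n + g + δ)·k.
Dividing both sides by k: k^(1−α) = s / (n + g + δ).
k^0.75 = 0.14 / (0.015 + 0.014 + 0.058) = 0.14 / 0.087 = 1.6092
k* = 1.6092^(1/0.75) ≈ 1.8857
y* = (k*)^α = 1.8857^0.25 ≈ 1.1718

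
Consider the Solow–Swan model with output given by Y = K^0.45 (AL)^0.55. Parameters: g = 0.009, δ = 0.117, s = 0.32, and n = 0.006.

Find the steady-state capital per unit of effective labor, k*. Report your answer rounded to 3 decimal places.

In steady state, investment equals break-even investment: s·k^α = (n + g + δ)·k.
Dividing both sides by k: k^(1−α) = s / (n + g + δ).
k^0.55 = 0.32 / (0.006 + 0.009 + 0.117) = 0.32 / 0.132 = 2.4242
k* = 2.4242^(1/0.55) ≈ 5.0028

k* = 5.003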